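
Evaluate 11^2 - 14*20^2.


x^2 - d*y^2
= 11^2 - 14*20^2
= 121 - 5600
= -5479

-5479


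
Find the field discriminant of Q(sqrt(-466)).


For K = Q(sqrt(d)) with d squarefree: disc(K) = d if d = 1 mod 4, and disc(K) = 4d if d = 2 or 3 mod 4.
Here d = -466, and d mod 4 = 2.
d = 2 mod 4, not 1 (O_K = Z[sqrt(d)]), so disc(K) = 4d = 4 * (-466) = -1864

-1864


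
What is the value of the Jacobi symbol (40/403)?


Compute (40/403) via quadratic reciprocity:
  pull out 2: (2/403) = -1  (since 403 mod 8 = 3)
  pull out 2: (2/403) = -1  (since 403 mod 8 = 3)
  pull out 2: (2/403) = -1  (since 403 mod 8 = 3)
  reciprocity: (5/403) -> +(403/5)
  reduce: (3/5)
  reciprocity: (3/5) -> +(5/3)
  reduce: (2/3)
  pull out 2: (2/3) = -1  (since 3 mod 8 = 3)
  (1/3) = 1
Product of signs = 1

1


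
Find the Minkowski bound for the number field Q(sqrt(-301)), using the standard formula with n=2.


d = -301, d mod 4 = 3, so disc(K) = 4d = -1204; |disc(K)| = 1204
Imaginary quadratic field, so n = 2, s = r2 = 1, r1 = 0
M = (n!/n^n) * (4/pi)^s * sqrt(|disc(K)|) = (2!/2^2) * (4/pi)^1 * sqrt(1204)
= 0.5 * 1.273240 * 34.698703
= 22.0899

22.0899


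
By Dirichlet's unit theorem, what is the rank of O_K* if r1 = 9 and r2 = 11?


By Dirichlet's unit theorem:
rank = r1 + r2 - 1
= 9 + 11 - 1
= 19

19


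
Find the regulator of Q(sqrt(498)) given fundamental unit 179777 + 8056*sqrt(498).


epsilon = 179777 + 8056*sqrt(498)
= 359554.0000
R = ln(359554.0000)
= 12.7926

12.7926


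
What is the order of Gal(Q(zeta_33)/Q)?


|Gal(Q(zeta_33)/Q)| = phi(33)
= 20

20


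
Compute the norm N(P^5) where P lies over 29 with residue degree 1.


N(P^a) = p^(a*f)
= 29^(5*1)
= 29^5
= 20511149

20511149


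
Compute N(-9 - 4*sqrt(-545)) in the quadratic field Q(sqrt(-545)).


N(a + b*sqrt(d)) = a^2 - d*b^2
= (-9)^2 - (-545)*(-4)^2
= 81 + 8720
= 8801

8801


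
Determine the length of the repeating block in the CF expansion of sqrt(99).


Run the CF algorithm for sqrt(99).
a_0 = floor(sqrt(99)) = 9; set m_0=0, q_0=1.
Recurrence: m' = q*a - m,  q' = (d - m'^2)/q,  a' = floor((a_0 + m')/q').
  step 1: m=9, q=18, a=1
  step 2: m=9, q=1, a=18
a_2 = 2*a_0 = 18, so the period closes here.
sqrt(99) = [9; 1, 18]
Period length = 2

2


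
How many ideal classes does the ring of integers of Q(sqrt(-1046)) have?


K = Q(sqrt(-1046)). d mod 4 = 2, so D = disc(K) = 4d = -4184
h(K) equals the number of primitive reduced positive-definite forms (a, b, c) = a*x^2 + b*x*y + c*y^2 with b^2 - 4ac = D,
where reduced means |b| <= a <= c, with b >= 0 whenever |b| = a or a = c, and primitive means gcd(a, b, c) = 1.
Reduced forces 3a^2 <= |D| = 4184, so 1 <= a <= 37; b must have the parity of D, and c = (b^2 - D)/(4a) must be an integer >= a.
Enumerate a = 1..37, b in [-a, a]:
  a=1: (1, 0, 1046)  [1]
  a=2: (2, 0, 523)  [1]
  a=3: (3, -2, 349), (3, 2, 349)  [2]
  a=4: none
  a=5: (5, -4, 210), (5, 4, 210)  [2]
  a=6: (6, -4, 175), (6, 4, 175)  [2]
  a=7: (7, -4, 150), (7, 4, 150)  [2]
  a=8: none
  a=9: (9, -8, 118), (9, 8, 118)  [2]
  a=10: (10, -4, 105), (10, 4, 105)  [2]
  a=11..13: none
  a=14: (14, -4, 75), (14, 4, 75)  [2]
  a=15: (15, -14, 73), (15, -4, 70), (15, 4, 70), (15, 14, 73)  [4]
  a=16: none
  a=17: (17, -10, 63), (17, 10, 63)  [2]
  a=18: (18, -8, 59), (18, 8, 59)  [2]
  a=19..20: none
  a=21: (21, -10, 51), (21, -4, 50), (21, 4, 50), (21, 10, 51)  [4]
  a=22: none
  a=23: (23, -18, 49), (23, 18, 49)  [2]
  a=24: none
  a=25: (25, -4, 42), (25, 4, 42)  [2]
  a=26: none
  a=27: (27, -26, 45), (27, 26, 45)  [2]
  a=28..29: none
  a=30: (30, -16, 37), (30, -4, 35), (30, 4, 35), (30, 16, 37)  [4]
  a=31: (31, -30, 41), (31, 30, 41)  [2]
  a=32..33: none
  a=34: (34, -24, 35), (34, 24, 35)  [2]
  a=35..37: none
Total reduced forms: 1 + 1 + 2 + 2 + 2 + 2 + 2 + 2 + 2 + 4 + 2 + 2 + 4 + 2 + 2 + 2 + 4 + 2 + 2 = 42
h = 42

42


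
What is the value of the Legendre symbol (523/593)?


p = 593 is prime, so compute (523/593) with the reciprocity algorithm (Jacobi-symbol steps: pull out 2s via (2/n), flip via reciprocity, reduce):
  reciprocity: (523/593) -> +(593/523)
  reduce: (70/523)
  pull out 2: (2/523) = -1  (since 523 mod 8 = 3)
  reciprocity: (35/523) -> -(523/35)
  reduce: (33/35)
  reciprocity: (33/35) -> +(35/33)
  reduce: (2/33)
  pull out 2: (2/33) = +1  (since 33 mod 8 = 1)
  (1/33) = 1
Product of signs = 1
(523/593) = 1

1


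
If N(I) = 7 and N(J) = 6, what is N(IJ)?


N(IJ) = N(I) * N(J)
= 7 * 6
= 42

42


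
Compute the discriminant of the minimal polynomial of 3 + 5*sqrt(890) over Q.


The element 3 + 5*sqrt(890) has minimal polynomial:
x^2 - 6*x - 22241
Discriminant = (-6)^2 - 4*(-22241)
= 36 + 88964
= 89000

89000


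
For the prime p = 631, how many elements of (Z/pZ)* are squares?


For prime p, the number of non-zero quadratic residues is (p-1)/2.
= (631-1)/2
= 315

315


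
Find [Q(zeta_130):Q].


The degree equals Euler's totient phi(130).
130 = 2 * 5 * 13
phi(130) = 48

48


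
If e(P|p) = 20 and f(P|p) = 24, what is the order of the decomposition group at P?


|D_P| = e * f
= 20 * 24
= 480

480


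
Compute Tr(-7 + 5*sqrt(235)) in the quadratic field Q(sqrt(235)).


Tr(a + b*sqrt(d)) = (a + b*sqrt(d)) + (a - b*sqrt(d)) = 2a
= 2 * (-7)
= -14

-14


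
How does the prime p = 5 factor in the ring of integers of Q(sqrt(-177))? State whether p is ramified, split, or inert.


K = Q(sqrt(-177)). Since d mod 4 = 3, disc(K) = -708.
Check p | disc: -708 mod 5 = 2.
p does not divide disc. Compute Legendre symbol (d/p):
3^((5-1)/2) mod 5 = -1
(d/p) = -1, so p is inert: (p) stays prime with e=1, f=2, g=1.
Therefore p is inert.

inert


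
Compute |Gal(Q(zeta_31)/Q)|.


|Gal(Q(zeta_31)/Q)| = phi(31)
= 30

30


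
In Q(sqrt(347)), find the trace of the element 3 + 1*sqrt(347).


Tr(a + b*sqrt(d)) = (a + b*sqrt(d)) + (a - b*sqrt(d)) = 2a
= 2 * (3)
= 6

6


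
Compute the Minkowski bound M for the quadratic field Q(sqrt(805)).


d = 805, d mod 4 = 1, so disc(K) = d = 805; |disc(K)| = 805
Real quadratic field, so n = 2, s = r2 = 0, r1 = 2
M = (n!/n^n) * (4/pi)^s * sqrt(|disc(K)|) = (2!/2^2) * (4/pi)^0 * sqrt(805)
= 0.5 * 1.000000 * 28.372522
= 14.1863

14.1863


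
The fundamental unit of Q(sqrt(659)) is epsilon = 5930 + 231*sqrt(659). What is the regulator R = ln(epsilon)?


epsilon = 5930 + 231*sqrt(659)
= 11859.9999
R = ln(11859.9999)
= 9.3809

9.3809


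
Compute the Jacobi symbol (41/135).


Compute (41/135) via quadratic reciprocity:
  reciprocity: (41/135) -> +(135/41)
  reduce: (12/41)
  pull out 2: (2/41) = +1  (since 41 mod 8 = 1)
  pull out 2: (2/41) = +1  (since 41 mod 8 = 1)
  reciprocity: (3/41) -> +(41/3)
  reduce: (2/3)
  pull out 2: (2/3) = -1  (since 3 mod 8 = 3)
  (1/3) = 1
Product of signs = -1

-1


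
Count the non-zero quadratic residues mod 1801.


For prime p, the number of non-zero quadratic residues is (p-1)/2.
= (1801-1)/2
= 900

900


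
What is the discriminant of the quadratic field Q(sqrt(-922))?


For K = Q(sqrt(d)) with d squarefree: disc(K) = d if d = 1 mod 4, and disc(K) = 4d if d = 2 or 3 mod 4.
Here d = -922, and d mod 4 = 2.
d = 2 mod 4, not 1 (O_K = Z[sqrt(d)]), so disc(K) = 4d = 4 * (-922) = -3688

-3688


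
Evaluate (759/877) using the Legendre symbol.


p = 877 is prime, so compute (759/877) with the reciprocity algorithm (Jacobi-symbol steps: pull out 2s via (2/n), flip via reciprocity, reduce):
  reciprocity: (759/877) -> +(877/759)
  reduce: (118/759)
  pull out 2: (2/759) = +1  (since 759 mod 8 = 7)
  reciprocity: (59/759) -> -(759/59)
  reduce: (51/59)
  reciprocity: (51/59) -> -(59/51)
  reduce: (8/51)
  pull out 2: (2/51) = -1  (since 51 mod 8 = 3)
  pull out 2: (2/51) = -1  (since 51 mod 8 = 3)
  pull out 2: (2/51) = -1  (since 51 mod 8 = 3)
  (1/51) = 1
Product of signs = -1
(759/877) = -1

-1


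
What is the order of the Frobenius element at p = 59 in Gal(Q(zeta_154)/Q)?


The Frobenius at p in Gal(Q(zeta_n)/Q) = (Z/nZ)* is the class of p, so its order is ord_154(59), the smallest k >= 1 with 59^k = 1 mod 154.
n = 154 = 2 * 7 * 11, phi(154) = 60; the order divides phi(n).
Divisors of 60: 1, 2, 3, 4, 5, 6, 10, 12, 15, 20, 30, 60
Repeated squaring mod 154: 59^1 = 59, 59^2 = 93, 59^4 = 25, 59^8 = 9, 59^16 = 81, 59^32 = 93
Test divisors in increasing order:
  k=1: 59^1 = 59 mod 154
  k=2: 59^2 = 93 mod 154
  k=3: 59^3 = 93 * 59 = 97 mod 154
  k=4: 59^4 = 25 mod 154
  k=5: 59^5 = 25 * 59 = 89 mod 154
  k=6: 59^6 = 25 * 93 = 15 mod 154
  k=10: 59^10 = 9 * 93 = 67 mod 154
  k=12: 59^12 = 9 * 25 = 71 mod 154
  k=15: 59^15 = 9 * 25 * 93 * 59 = 111 mod 154
  k=20: 59^20 = 81 * 25 = 23 mod 154
  k=30: 59^30 = 81 * 9 * 25 * 93 = 1 mod 154  <- first divisor giving 1
Order = 30

30


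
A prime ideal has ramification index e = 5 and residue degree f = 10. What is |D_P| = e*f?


|D_P| = e * f
= 5 * 10
= 50

50


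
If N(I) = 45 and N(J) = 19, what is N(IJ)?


N(IJ) = N(I) * N(J)
= 45 * 19
= 855

855


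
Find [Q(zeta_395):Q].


The degree equals Euler's totient phi(395).
395 = 5 * 79
phi(395) = 312

312


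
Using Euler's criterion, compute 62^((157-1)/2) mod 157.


p = 157 is prime and the exponent is (p-1)/2 = 78, so by Euler's criterion 62^78 = (62/157) = +1 or -1 mod 157.
Compute by square-and-multiply:
  78 = 64 + 8 + 4 + 2 (binary 1001110)
  Repeated squaring mod 157: 62^1 = 62, 62^2 = 76, 62^4 = 124, 62^8 = 147, 62^16 = 100, 62^32 = 109, 62^64 = 106
  62^78 = 62^64 * 62^8 * 62^4 * 62^2 = 106 * 147 * 124 * 76 mod 157
    106 * 147 = 15582 = 39 mod 157
    39 * 124 = 4836 = 126 mod 157
    126 * 76 = 9576 = 156 mod 157
  62^78 = 156 mod 157
Result 156 = p - 1 = -1 mod 157: 62 is a quadratic non-residue mod 157. As a residue in [0, p-1] the value is 156.
62^78 mod 157 = 156

156


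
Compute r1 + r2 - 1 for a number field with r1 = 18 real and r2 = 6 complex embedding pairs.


By Dirichlet's unit theorem:
rank = r1 + r2 - 1
= 18 + 6 - 1
= 23

23


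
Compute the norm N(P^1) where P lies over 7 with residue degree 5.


N(P^a) = p^(a*f)
= 7^(1*5)
= 7^5
= 16807

16807


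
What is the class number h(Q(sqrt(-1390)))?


K = Q(sqrt(-1390)). d mod 4 = 2, so D = disc(K) = 4d = -5560
h(K) equals the number of primitive reduced positive-definite forms (a, b, c) = a*x^2 + b*x*y + c*y^2 with b^2 - 4ac = D,
where reduced means |b| <= a <= c, with b >= 0 whenever |b| = a or a = c, and primitive means gcd(a, b, c) = 1.
Reduced forces 3a^2 <= |D| = 5560, so 1 <= a <= 43; b must have the parity of D, and c = (b^2 - D)/(4a) must be an integer >= a.
Enumerate a = 1..43, b in [-a, a]:
  a=1: (1, 0, 1390)  [1]
  a=2: (2, 0, 695)  [1]
  a=3..4: none
  a=5: (5, 0, 278)  [1]
  a=6..9: none
  a=10: (10, 0, 139)  [1]
  a=11..12: none
  a=13: (13, -2, 107), (13, 2, 107)  [2]
  a=14..16: none
  a=17: (17, -4, 82), (17, 4, 82)  [2]
  a=18: none
  a=19: (19, -8, 74), (19, 8, 74)  [2]
  a=20..22: none
  a=23: (23, -12, 62), (23, 12, 62)  [2]
  a=24..25: none
  a=26: (26, -24, 59), (26, 24, 59)  [2]
  a=27..30: none
  a=31: (31, -12, 46), (31, 12, 46)  [2]
  a=32..33: none
  a=34: (34, -4, 41), (34, 4, 41)  [2]
  a=35..36: none
  a=37: (37, -8, 38), (37, 8, 38)  [2]
  a=38..43: none
Total reduced forms: 1 + 1 + 1 + 1 + 2 + 2 + 2 + 2 + 2 + 2 + 2 + 2 = 20
h = 20

20


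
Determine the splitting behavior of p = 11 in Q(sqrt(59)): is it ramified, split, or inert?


K = Q(sqrt(59)). Since d mod 4 = 3, disc(K) = 236.
Check p | disc: 236 mod 11 = 5.
p does not divide disc. Compute Legendre symbol (d/p):
4^((11-1)/2) mod 11 = 1
(d/p) = 1, so p splits: (p) = P*P' with e=1, f=1, g=2.
Therefore p is split.

split


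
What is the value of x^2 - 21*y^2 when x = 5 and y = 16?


x^2 - d*y^2
= 5^2 - 21*16^2
= 25 - 5376
= -5351

-5351


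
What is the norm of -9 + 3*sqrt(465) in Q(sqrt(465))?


N(a + b*sqrt(d)) = a^2 - d*b^2
= (-9)^2 - (465)*(3)^2
= 81 - 4185
= -4104

-4104


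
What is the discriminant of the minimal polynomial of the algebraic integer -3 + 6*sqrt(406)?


The element -3 + 6*sqrt(406) has minimal polynomial:
x^2 + 6*x - 14607
Discriminant = (6)^2 - 4*(-14607)
= 36 + 58428
= 58464

58464


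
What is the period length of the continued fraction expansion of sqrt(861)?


Run the CF algorithm for sqrt(861).
a_0 = floor(sqrt(861)) = 29; set m_0=0, q_0=1.
Recurrence: m' = q*a - m,  q' = (d - m'^2)/q,  a' = floor((a_0 + m')/q').
  step 1: m=29, q=20, a=2
  step 2: m=11, q=37, a=1
  step 3: m=26, q=5, a=11
  step 4: m=29, q=4, a=14
  step 5: m=27, q=33, a=1
  step 6: m=6, q=25, a=1
  step 7: m=19, q=20, a=2
  step 8: m=21, q=21, a=2
  step 9: m=21, q=20, a=2
  step 10: m=19, q=25, a=1
  step 11: m=6, q=33, a=1
  step 12: m=27, q=4, a=14
  step 13: m=29, q=5, a=11
  step 14: m=26, q=37, a=1
  step 15: m=11, q=20, a=2
  step 16: m=29, q=1, a=58
a_16 = 2*a_0 = 58, so the period closes here.
sqrt(861) = [29; 2, 1, 11, 14, 1, 1, 2, 2, 2, 1, 1, 14, 11, 1, 2, 58]
Period length = 16

16


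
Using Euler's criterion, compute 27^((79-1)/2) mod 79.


p = 79 is prime and the exponent is (p-1)/2 = 39, so by Euler's criterion 27^39 = (27/79) = +1 or -1 mod 79.
Compute by square-and-multiply:
  39 = 32 + 4 + 2 + 1 (binary 100111)
  Repeated squaring mod 79: 27^1 = 27, 27^2 = 18, 27^4 = 8, 27^8 = 64, 27^16 = 67, 27^32 = 65
  27^39 = 27^32 * 27^4 * 27^2 * 27^1 = 65 * 8 * 18 * 27 mod 79
    65 * 8 = 520 = 46 mod 79
    46 * 18 = 828 = 38 mod 79
    38 * 27 = 1026 = 78 mod 79
  27^39 = 78 mod 79
Result 78 = p - 1 = -1 mod 79: 27 is a quadratic non-residue mod 79. As a residue in [0, p-1] the value is 78.
27^39 mod 79 = 78

78


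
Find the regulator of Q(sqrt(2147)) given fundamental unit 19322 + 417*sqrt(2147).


epsilon = 19322 + 417*sqrt(2147)
= 38644.0000
R = ln(38644.0000)
= 10.5621

10.5621


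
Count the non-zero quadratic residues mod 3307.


For prime p, the number of non-zero quadratic residues is (p-1)/2.
= (3307-1)/2
= 1653

1653


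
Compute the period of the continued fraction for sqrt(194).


Run the CF algorithm for sqrt(194).
a_0 = floor(sqrt(194)) = 13; set m_0=0, q_0=1.
Recurrence: m' = q*a - m,  q' = (d - m'^2)/q,  a' = floor((a_0 + m')/q').
  step 1: m=13, q=25, a=1
  step 2: m=12, q=2, a=12
  step 3: m=12, q=25, a=1
  step 4: m=13, q=1, a=26
a_4 = 2*a_0 = 26, so the period closes here.
sqrt(194) = [13; 1, 12, 1, 26]
Period length = 4

4


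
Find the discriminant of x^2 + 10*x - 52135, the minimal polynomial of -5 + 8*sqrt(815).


The element -5 + 8*sqrt(815) has minimal polynomial:
x^2 + 10*x - 52135
Discriminant = (10)^2 - 4*(-52135)
= 100 + 208540
= 208640

208640


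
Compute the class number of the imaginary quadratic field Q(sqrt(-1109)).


K = Q(sqrt(-1109)). d mod 4 = 3, so D = disc(K) = 4d = -4436
h(K) equals the number of primitive reduced positive-definite forms (a, b, c) = a*x^2 + b*x*y + c*y^2 with b^2 - 4ac = D,
where reduced means |b| <= a <= c, with b >= 0 whenever |b| = a or a = c, and primitive means gcd(a, b, c) = 1.
Reduced forces 3a^2 <= |D| = 4436, so 1 <= a <= 38; b must have the parity of D, and c = (b^2 - D)/(4a) must be an integer >= a.
Enumerate a = 1..38, b in [-a, a]:
  a=1: (1, 0, 1109)  [1]
  a=2: (2, 2, 555)  [1]
  a=3: (3, -2, 370), (3, 2, 370)  [2]
  a=4: none
  a=5: (5, -2, 222), (5, 2, 222)  [2]
  a=6: (6, -2, 185), (6, 2, 185)  [2]
  a=7: (7, -4, 159), (7, 4, 159)  [2]
  a=8: none
  a=9: (9, -8, 125), (9, 8, 125)  [2]
  a=10: (10, -2, 111), (10, 2, 111)  [2]
  a=11..12: none
  a=13: (13, -6, 86), (13, 6, 86)  [2]
  a=14: (14, -10, 81), (14, 10, 81)  [2]
  a=15: (15, -8, 75), (15, -2, 74), (15, 2, 74), (15, 8, 75)  [4]
  a=16: none
  a=17: (17, -16, 69), (17, 16, 69)  [2]
  a=18: (18, -10, 63), (18, 10, 63)  [2]
  a=19..20: none
  a=21: (21, -10, 54), (21, -4, 53), (21, 4, 53), (21, 10, 54)  [4]
  a=22: none
  a=23: (23, -16, 51), (23, 16, 51)  [2]
  a=24: none
  a=25: (25, -8, 45), (25, 8, 45)  [2]
  a=26: (26, -6, 43), (26, 6, 43)  [2]
  a=27: (27, -10, 42), (27, 10, 42)  [2]
  a=28: none
  a=29: (29, -28, 45), (29, 28, 45)  [2]
  a=30: (30, -22, 41), (30, -2, 37), (30, 2, 37), (30, 22, 41)  [4]
  a=31: (31, -20, 39), (31, 20, 39)  [2]
  a=32..33: none
  a=34: (34, -18, 35), (34, 18, 35)  [2]
  a=35: (35, -32, 39), (35, 32, 39)  [2]
  a=36..38: none
Total reduced forms: 1 + 1 + 2 + 2 + 2 + 2 + 2 + 2 + 2 + 2 + 4 + 2 + 2 + 4 + 2 + 2 + 2 + 2 + 2 + 4 + 2 + 2 + 2 = 50
h = 50

50


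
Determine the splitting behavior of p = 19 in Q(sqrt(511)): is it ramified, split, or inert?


K = Q(sqrt(511)). Since d mod 4 = 3, disc(K) = 2044.
Check p | disc: 2044 mod 19 = 11.
p does not divide disc. Compute Legendre symbol (d/p):
17^((19-1)/2) mod 19 = 1
(d/p) = 1, so p splits: (p) = P*P' with e=1, f=1, g=2.
Therefore p is split.

split


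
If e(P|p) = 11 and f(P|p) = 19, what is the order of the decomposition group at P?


|D_P| = e * f
= 11 * 19
= 209

209


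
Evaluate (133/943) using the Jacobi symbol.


Compute (133/943) via quadratic reciprocity:
  reciprocity: (133/943) -> +(943/133)
  reduce: (12/133)
  pull out 2: (2/133) = -1  (since 133 mod 8 = 5)
  pull out 2: (2/133) = -1  (since 133 mod 8 = 5)
  reciprocity: (3/133) -> +(133/3)
  reduce: (1/3)
  (1/3) = 1
Product of signs = 1

1


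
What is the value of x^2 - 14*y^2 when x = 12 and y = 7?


x^2 - d*y^2
= 12^2 - 14*7^2
= 144 - 686
= -542

-542


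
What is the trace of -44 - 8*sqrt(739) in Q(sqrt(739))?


Tr(a + b*sqrt(d)) = (a + b*sqrt(d)) + (a - b*sqrt(d)) = 2a
= 2 * (-44)
= -88

-88


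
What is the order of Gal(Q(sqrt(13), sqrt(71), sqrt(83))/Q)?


The 3 square roots of distinct primes are multiplicatively independent over Q,
so [K:Q] = 2^3 and Gal(K/Q) is isomorphic to (Z/2Z)^3.
|Gal| = 2^3 = 8

8


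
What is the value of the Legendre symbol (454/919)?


p = 919 is prime, so compute (454/919) with the reciprocity algorithm (Jacobi-symbol steps: pull out 2s via (2/n), flip via reciprocity, reduce):
  pull out 2: (2/919) = +1  (since 919 mod 8 = 7)
  reciprocity: (227/919) -> -(919/227)
  reduce: (11/227)
  reciprocity: (11/227) -> -(227/11)
  reduce: (7/11)
  reciprocity: (7/11) -> -(11/7)
  reduce: (4/7)
  pull out 2: (2/7) = +1  (since 7 mod 8 = 7)
  pull out 2: (2/7) = +1  (since 7 mod 8 = 7)
  (1/7) = 1
Product of signs = -1
(454/919) = -1

-1


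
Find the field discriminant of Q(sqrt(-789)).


For K = Q(sqrt(d)) with d squarefree: disc(K) = d if d = 1 mod 4, and disc(K) = 4d if d = 2 or 3 mod 4.
Here d = -789, and d mod 4 = 3.
d = 3 mod 4, not 1 (O_K = Z[sqrt(d)]), so disc(K) = 4d = 4 * (-789) = -3156

-3156


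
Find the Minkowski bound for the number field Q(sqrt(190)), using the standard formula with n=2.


d = 190, d mod 4 = 2, so disc(K) = 4d = 760; |disc(K)| = 760
Real quadratic field, so n = 2, s = r2 = 0, r1 = 2
M = (n!/n^n) * (4/pi)^s * sqrt(|disc(K)|) = (2!/2^2) * (4/pi)^0 * sqrt(760)
= 0.5 * 1.000000 * 27.568098
= 13.7840

13.7840


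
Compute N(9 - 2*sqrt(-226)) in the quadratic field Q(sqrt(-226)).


N(a + b*sqrt(d)) = a^2 - d*b^2
= (9)^2 - (-226)*(-2)^2
= 81 + 904
= 985

985


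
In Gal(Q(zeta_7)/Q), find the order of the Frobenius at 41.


The Frobenius at p in Gal(Q(zeta_n)/Q) = (Z/nZ)* is the class of p, so its order is ord_7(41), the smallest k >= 1 with 41^k = 1 mod 7.
n = 7 = 7, phi(7) = 6; the order divides phi(n).
Divisors of 6: 1, 2, 3, 6
Repeated squaring mod 7: 41^1 = 6, 41^2 = 1, 41^4 = 1
Test divisors in increasing order:
  k=1: 41^1 = 6 mod 7
  k=2: 41^2 = 1 mod 7  <- first divisor giving 1
Order = 2

2


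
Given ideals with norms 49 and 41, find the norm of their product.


N(IJ) = N(I) * N(J)
= 49 * 41
= 2009

2009


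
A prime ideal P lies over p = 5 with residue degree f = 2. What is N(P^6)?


N(P^a) = p^(a*f)
= 5^(6*2)
= 5^12
= 244140625

244140625


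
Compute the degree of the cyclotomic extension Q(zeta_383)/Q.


The degree equals Euler's totient phi(383).
383 = 383
phi(383) = 382

382


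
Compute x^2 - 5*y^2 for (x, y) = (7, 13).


x^2 - d*y^2
= 7^2 - 5*13^2
= 49 - 845
= -796

-796


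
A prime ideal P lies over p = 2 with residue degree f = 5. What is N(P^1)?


N(P^a) = p^(a*f)
= 2^(1*5)
= 2^5
= 32

32


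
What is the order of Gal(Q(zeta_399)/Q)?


|Gal(Q(zeta_399)/Q)| = phi(399)
= 216

216


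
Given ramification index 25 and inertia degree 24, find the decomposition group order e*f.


|D_P| = e * f
= 25 * 24
= 600

600


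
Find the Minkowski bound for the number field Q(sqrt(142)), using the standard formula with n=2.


d = 142, d mod 4 = 2, so disc(K) = 4d = 568; |disc(K)| = 568
Real quadratic field, so n = 2, s = r2 = 0, r1 = 2
M = (n!/n^n) * (4/pi)^s * sqrt(|disc(K)|) = (2!/2^2) * (4/pi)^0 * sqrt(568)
= 0.5 * 1.000000 * 23.832751
= 11.9164

11.9164


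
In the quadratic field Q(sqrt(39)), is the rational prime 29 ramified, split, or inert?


K = Q(sqrt(39)). Since d mod 4 = 3, disc(K) = 156.
Check p | disc: 156 mod 29 = 11.
p does not divide disc. Compute Legendre symbol (d/p):
10^((29-1)/2) mod 29 = -1
(d/p) = -1, so p is inert: (p) stays prime with e=1, f=2, g=1.
Therefore p is inert.

inert


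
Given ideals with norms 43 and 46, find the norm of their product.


N(IJ) = N(I) * N(J)
= 43 * 46
= 1978

1978


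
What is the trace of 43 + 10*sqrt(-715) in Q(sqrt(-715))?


Tr(a + b*sqrt(d)) = (a + b*sqrt(d)) + (a - b*sqrt(d)) = 2a
= 2 * (43)
= 86

86


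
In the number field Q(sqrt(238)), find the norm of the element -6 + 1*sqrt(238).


N(a + b*sqrt(d)) = a^2 - d*b^2
= (-6)^2 - (238)*(1)^2
= 36 - 238
= -202

-202


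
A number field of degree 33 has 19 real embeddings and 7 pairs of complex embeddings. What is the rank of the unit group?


By Dirichlet's unit theorem:
rank = r1 + r2 - 1
= 19 + 7 - 1
= 25

25


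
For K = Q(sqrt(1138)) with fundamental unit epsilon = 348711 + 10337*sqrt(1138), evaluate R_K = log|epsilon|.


epsilon = 348711 + 10337*sqrt(1138)
= 697422.0000
R = ln(697422.0000)
= 13.4551

13.4551


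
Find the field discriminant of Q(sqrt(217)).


For K = Q(sqrt(d)) with d squarefree: disc(K) = d if d = 1 mod 4, and disc(K) = 4d if d = 2 or 3 mod 4.
Here d = 217, and d mod 4 = 1.
d = 1 mod 4 (O_K = Z[(1+sqrt(d))/2]), so disc(K) = d = 217

217


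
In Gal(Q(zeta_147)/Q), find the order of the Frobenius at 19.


The Frobenius at p in Gal(Q(zeta_n)/Q) = (Z/nZ)* is the class of p, so its order is ord_147(19), the smallest k >= 1 with 19^k = 1 mod 147.
n = 147 = 3 * 7^2, phi(147) = 84; the order divides phi(n).
Divisors of 84: 1, 2, 3, 4, 6, 7, 12, 14, 21, 28, 42, 84
Repeated squaring mod 147: 19^1 = 19, 19^2 = 67, 19^4 = 79, 19^8 = 67, 19^16 = 79, 19^32 = 67, 19^64 = 79
Test divisors in increasing order:
  k=1: 19^1 = 19 mod 147
  k=2: 19^2 = 67 mod 147
  k=3: 19^3 = 67 * 19 = 97 mod 147
  k=4: 19^4 = 79 mod 147
  k=6: 19^6 = 79 * 67 = 1 mod 147  <- first divisor giving 1
Order = 6

6


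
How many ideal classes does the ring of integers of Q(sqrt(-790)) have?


K = Q(sqrt(-790)). d mod 4 = 2, so D = disc(K) = 4d = -3160
h(K) equals the number of primitive reduced positive-definite forms (a, b, c) = a*x^2 + b*x*y + c*y^2 with b^2 - 4ac = D,
where reduced means |b| <= a <= c, with b >= 0 whenever |b| = a or a = c, and primitive means gcd(a, b, c) = 1.
Reduced forces 3a^2 <= |D| = 3160, so 1 <= a <= 32; b must have the parity of D, and c = (b^2 - D)/(4a) must be an integer >= a.
Enumerate a = 1..32, b in [-a, a]:
  a=1: (1, 0, 790)  [1]
  a=2: (2, 0, 395)  [1]
  a=3..4: none
  a=5: (5, 0, 158)  [1]
  a=6: none
  a=7: (7, -2, 113), (7, 2, 113)  [2]
  a=8..9: none
  a=10: (10, 0, 79)  [1]
  a=11..12: none
  a=13: (13, -8, 62), (13, 8, 62)  [2]
  a=14: (14, -12, 59), (14, 12, 59)  [2]
  a=15..16: none
  a=17: (17, -6, 47), (17, 6, 47)  [2]
  a=18..25: none
  a=26: (26, -8, 31), (26, 8, 31)  [2]
  a=27..28: none
  a=29: (29, -28, 34), (29, 28, 34)  [2]
  a=30..32: none
Total reduced forms: 1 + 1 + 1 + 2 + 1 + 2 + 2 + 2 + 2 + 2 = 16
h = 16

16


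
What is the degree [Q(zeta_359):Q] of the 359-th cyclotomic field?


The degree equals Euler's totient phi(359).
359 = 359
phi(359) = 358

358


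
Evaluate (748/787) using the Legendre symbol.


p = 787 is prime, so compute (748/787) with the reciprocity algorithm (Jacobi-symbol steps: pull out 2s via (2/n), flip via reciprocity, reduce):
  pull out 2: (2/787) = -1  (since 787 mod 8 = 3)
  pull out 2: (2/787) = -1  (since 787 mod 8 = 3)
  reciprocity: (187/787) -> -(787/187)
  reduce: (39/187)
  reciprocity: (39/187) -> -(187/39)
  reduce: (31/39)
  reciprocity: (31/39) -> -(39/31)
  reduce: (8/31)
  pull out 2: (2/31) = +1  (since 31 mod 8 = 7)
  pull out 2: (2/31) = +1  (since 31 mod 8 = 7)
  pull out 2: (2/31) = +1  (since 31 mod 8 = 7)
  (1/31) = 1
Product of signs = -1
(748/787) = -1

-1


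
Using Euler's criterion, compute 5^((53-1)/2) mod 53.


p = 53 is prime and the exponent is (p-1)/2 = 26, so by Euler's criterion 5^26 = (5/53) = +1 or -1 mod 53.
Compute by square-and-multiply:
  26 = 16 + 8 + 2 (binary 11010)
  Repeated squaring mod 53: 5^1 = 5, 5^2 = 25, 5^4 = 42, 5^8 = 15, 5^16 = 13
  5^26 = 5^16 * 5^8 * 5^2 = 13 * 15 * 25 mod 53
    13 * 15 = 195 = 36 mod 53
    36 * 25 = 900 = 52 mod 53
  5^26 = 52 mod 53
Result 52 = p - 1 = -1 mod 53: 5 is a quadratic non-residue mod 53. As a residue in [0, p-1] the value is 52.
5^26 mod 53 = 52

52


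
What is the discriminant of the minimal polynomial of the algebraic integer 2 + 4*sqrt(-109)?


The element 2 + 4*sqrt(-109) has minimal polynomial:
x^2 - 4*x + 1748
Discriminant = (-4)^2 - 4*(1748)
= 16 - 6992
= -6976

-6976


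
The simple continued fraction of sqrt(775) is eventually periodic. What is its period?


Run the CF algorithm for sqrt(775).
a_0 = floor(sqrt(775)) = 27; set m_0=0, q_0=1.
Recurrence: m' = q*a - m,  q' = (d - m'^2)/q,  a' = floor((a_0 + m')/q').
  step 1: m=27, q=46, a=1
  step 2: m=19, q=9, a=5
  step 3: m=26, q=11, a=4
  step 4: m=18, q=41, a=1
  step 5: m=23, q=6, a=8
  step 6: m=25, q=25, a=2
  step 7: m=25, q=6, a=8
  step 8: m=23, q=41, a=1
  step 9: m=18, q=11, a=4
  step 10: m=26, q=9, a=5
  step 11: m=19, q=46, a=1
  step 12: m=27, q=1, a=54
a_12 = 2*a_0 = 54, so the period closes here.
sqrt(775) = [27; 1, 5, 4, 1, 8, 2, 8, 1, 4, 5, 1, 54]
Period length = 12

12


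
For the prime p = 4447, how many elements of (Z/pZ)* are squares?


For prime p, the number of non-zero quadratic residues is (p-1)/2.
= (4447-1)/2
= 2223

2223


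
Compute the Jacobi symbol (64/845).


Compute (64/845) via quadratic reciprocity:
  pull out 2: (2/845) = -1  (since 845 mod 8 = 5)
  pull out 2: (2/845) = -1  (since 845 mod 8 = 5)
  pull out 2: (2/845) = -1  (since 845 mod 8 = 5)
  pull out 2: (2/845) = -1  (since 845 mod 8 = 5)
  pull out 2: (2/845) = -1  (since 845 mod 8 = 5)
  pull out 2: (2/845) = -1  (since 845 mod 8 = 5)
  (1/845) = 1
Product of signs = 1

1


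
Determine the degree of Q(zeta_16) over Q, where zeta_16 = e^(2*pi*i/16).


The degree equals Euler's totient phi(16).
16 = 2^4
phi(16) = 8

8


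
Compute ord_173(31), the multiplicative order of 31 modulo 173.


We want ord_173(31), the smallest k >= 1 with 31^k = 1 mod 173.
n = 173 = 173, phi(173) = 172; the order divides phi(n).
Divisors of 172: 1, 2, 4, 43, 86, 172
Repeated squaring mod 173: 31^1 = 31, 31^2 = 96, 31^4 = 47, 31^8 = 133, 31^16 = 43, 31^32 = 119, 31^64 = 148, 31^128 = 106
Test divisors in increasing order:
  k=1: 31^1 = 31 mod 173
  k=2: 31^2 = 96 mod 173
  k=4: 31^4 = 47 mod 173
  k=43: 31^43 = 119 * 133 * 96 * 31 = 172 mod 173
  k=86: 31^86 = 148 * 43 * 47 * 96 = 1 mod 173  <- first divisor giving 1
Order = 86

86


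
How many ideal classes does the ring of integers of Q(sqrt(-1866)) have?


K = Q(sqrt(-1866)). d mod 4 = 2, so D = disc(K) = 4d = -7464
h(K) equals the number of primitive reduced positive-definite forms (a, b, c) = a*x^2 + b*x*y + c*y^2 with b^2 - 4ac = D,
where reduced means |b| <= a <= c, with b >= 0 whenever |b| = a or a = c, and primitive means gcd(a, b, c) = 1.
Reduced forces 3a^2 <= |D| = 7464, so 1 <= a <= 49; b must have the parity of D, and c = (b^2 - D)/(4a) must be an integer >= a.
Enumerate a = 1..49, b in [-a, a]:
  a=1: (1, 0, 1866)  [1]
  a=2: (2, 0, 933)  [1]
  a=3: (3, 0, 622)  [1]
  a=4: none
  a=5: (5, -4, 374), (5, 4, 374)  [2]
  a=6: (6, 0, 311)  [1]
  a=7..9: none
  a=10: (10, -4, 187), (10, 4, 187)  [2]
  a=11: (11, -4, 170), (11, 4, 170)  [2]
  a=12..14: none
  a=15: (15, -6, 125), (15, 6, 125)  [2]
  a=16: none
  a=17: (17, -4, 110), (17, 4, 110)  [2]
  a=18..21: none
  a=22: (22, -4, 85), (22, 4, 85)  [2]
  a=23..24: none
  a=25: (25, -6, 75), (25, 6, 75)  [2]
  a=26..29: none
  a=30: (30, -24, 67), (30, 24, 67)  [2]
  a=31: (31, -10, 61), (31, 10, 61)  [2]
  a=32: none
  a=33: (33, -18, 59), (33, 18, 59)  [2]
  a=34: (34, -4, 55), (34, 4, 55)  [2]
  a=35..36: none
  a=37: (37, -26, 55), (37, 26, 55)  [2]
  a=38..40: none
  a=41: (41, -30, 51), (41, 30, 51)  [2]
  a=42..46: none
  a=47: (47, -44, 50), (47, 44, 50)  [2]
  a=48..49: none
Total reduced forms: 1 + 1 + 1 + 2 + 1 + 2 + 2 + 2 + 2 + 2 + 2 + 2 + 2 + 2 + 2 + 2 + 2 + 2 = 32
h = 32

32


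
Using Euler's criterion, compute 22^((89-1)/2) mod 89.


p = 89 is prime and the exponent is (p-1)/2 = 44, so by Euler's criterion 22^44 = (22/89) = +1 or -1 mod 89.
Compute by square-and-multiply:
  44 = 32 + 8 + 4 (binary 101100)
  Repeated squaring mod 89: 22^1 = 22, 22^2 = 39, 22^4 = 8, 22^8 = 64, 22^16 = 2, 22^32 = 4
  22^44 = 22^32 * 22^8 * 22^4 = 4 * 64 * 8 mod 89
    4 * 64 = 256 = 78 mod 89
    78 * 8 = 624 = 1 mod 89
  22^44 = 1 mod 89
Result 1: 22 is a quadratic residue mod 89.
22^44 mod 89 = 1

1


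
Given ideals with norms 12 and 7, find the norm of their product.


N(IJ) = N(I) * N(J)
= 12 * 7
= 84

84


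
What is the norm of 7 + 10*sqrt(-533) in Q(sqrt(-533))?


N(a + b*sqrt(d)) = a^2 - d*b^2
= (7)^2 - (-533)*(10)^2
= 49 + 53300
= 53349

53349


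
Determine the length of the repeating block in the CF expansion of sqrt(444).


Run the CF algorithm for sqrt(444).
a_0 = floor(sqrt(444)) = 21; set m_0=0, q_0=1.
Recurrence: m' = q*a - m,  q' = (d - m'^2)/q,  a' = floor((a_0 + m')/q').
  step 1: m=21, q=3, a=14
  step 2: m=21, q=1, a=42
a_2 = 2*a_0 = 42, so the period closes here.
sqrt(444) = [21; 14, 42]
Period length = 2

2


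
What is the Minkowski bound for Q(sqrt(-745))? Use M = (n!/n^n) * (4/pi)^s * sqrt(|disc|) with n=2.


d = -745, d mod 4 = 3, so disc(K) = 4d = -2980; |disc(K)| = 2980
Imaginary quadratic field, so n = 2, s = r2 = 1, r1 = 0
M = (n!/n^n) * (4/pi)^s * sqrt(|disc(K)|) = (2!/2^2) * (4/pi)^1 * sqrt(2980)
= 0.5 * 1.273240 * 54.589376
= 34.7527

34.7527


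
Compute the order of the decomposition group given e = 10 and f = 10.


|D_P| = e * f
= 10 * 10
= 100

100


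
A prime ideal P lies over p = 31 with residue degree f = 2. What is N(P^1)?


N(P^a) = p^(a*f)
= 31^(1*2)
= 31^2
= 961

961


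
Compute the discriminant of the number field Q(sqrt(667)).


For K = Q(sqrt(d)) with d squarefree: disc(K) = d if d = 1 mod 4, and disc(K) = 4d if d = 2 or 3 mod 4.
Here d = 667, and d mod 4 = 3.
d = 3 mod 4, not 1 (O_K = Z[sqrt(d)]), so disc(K) = 4d = 4 * (667) = 2668

2668


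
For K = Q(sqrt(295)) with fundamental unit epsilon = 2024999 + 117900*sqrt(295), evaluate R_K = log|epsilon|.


epsilon = 2024999 + 117900*sqrt(295)
= 4.0500e+06
R = ln(4.0500e+06)
= 15.2142

15.2142


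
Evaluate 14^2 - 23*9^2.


x^2 - d*y^2
= 14^2 - 23*9^2
= 196 - 1863
= -1667

-1667


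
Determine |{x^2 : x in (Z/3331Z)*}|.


For prime p, the number of non-zero quadratic residues is (p-1)/2.
= (3331-1)/2
= 1665

1665


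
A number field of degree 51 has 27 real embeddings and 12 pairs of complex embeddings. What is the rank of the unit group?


By Dirichlet's unit theorem:
rank = r1 + r2 - 1
= 27 + 12 - 1
= 38

38


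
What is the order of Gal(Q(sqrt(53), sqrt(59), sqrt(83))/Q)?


The 3 square roots of distinct primes are multiplicatively independent over Q,
so [K:Q] = 2^3 and Gal(K/Q) is isomorphic to (Z/2Z)^3.
|Gal| = 2^3 = 8

8


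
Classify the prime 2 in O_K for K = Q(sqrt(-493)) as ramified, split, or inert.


K = Q(sqrt(-493)). Since d mod 4 = 3, disc(K) = -1972.
Check p | disc: -1972 mod 2 = 0.
p divides disc, so p ramifies: (p) = P^2 with e=2, f=1, g=1.
Therefore p is ramified.

ramified


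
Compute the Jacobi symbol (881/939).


Compute (881/939) via quadratic reciprocity:
  reciprocity: (881/939) -> +(939/881)
  reduce: (58/881)
  pull out 2: (2/881) = +1  (since 881 mod 8 = 1)
  reciprocity: (29/881) -> +(881/29)
  reduce: (11/29)
  reciprocity: (11/29) -> +(29/11)
  reduce: (7/11)
  reciprocity: (7/11) -> -(11/7)
  reduce: (4/7)
  pull out 2: (2/7) = +1  (since 7 mod 8 = 7)
  pull out 2: (2/7) = +1  (since 7 mod 8 = 7)
  (1/7) = 1
Product of signs = -1

-1


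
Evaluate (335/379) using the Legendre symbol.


p = 379 is prime, so compute (335/379) with the reciprocity algorithm (Jacobi-symbol steps: pull out 2s via (2/n), flip via reciprocity, reduce):
  reciprocity: (335/379) -> -(379/335)
  reduce: (44/335)
  pull out 2: (2/335) = +1  (since 335 mod 8 = 7)
  pull out 2: (2/335) = +1  (since 335 mod 8 = 7)
  reciprocity: (11/335) -> -(335/11)
  reduce: (5/11)
  reciprocity: (5/11) -> +(11/5)
  reduce: (1/5)
  (1/5) = 1
Product of signs = 1
(335/379) = 1

1


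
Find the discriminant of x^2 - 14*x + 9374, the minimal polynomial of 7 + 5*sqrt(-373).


The element 7 + 5*sqrt(-373) has minimal polynomial:
x^2 - 14*x + 9374
Discriminant = (-14)^2 - 4*(9374)
= 196 - 37496
= -37300

-37300


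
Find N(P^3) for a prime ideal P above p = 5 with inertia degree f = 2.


N(P^a) = p^(a*f)
= 5^(3*2)
= 5^6
= 15625

15625


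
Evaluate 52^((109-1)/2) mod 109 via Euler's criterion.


p = 109 is prime and the exponent is (p-1)/2 = 54, so by Euler's criterion 52^54 = (52/109) = +1 or -1 mod 109.
Compute by square-and-multiply:
  54 = 32 + 16 + 4 + 2 (binary 110110)
  Repeated squaring mod 109: 52^1 = 52, 52^2 = 88, 52^4 = 5, 52^8 = 25, 52^16 = 80, 52^32 = 78
  52^54 = 52^32 * 52^16 * 52^4 * 52^2 = 78 * 80 * 5 * 88 mod 109
    78 * 80 = 6240 = 27 mod 109
    27 * 5 = 135 = 26 mod 109
    26 * 88 = 2288 = 108 mod 109
  52^54 = 108 mod 109
Result 108 = p - 1 = -1 mod 109: 52 is a quadratic non-residue mod 109. As a residue in [0, p-1] the value is 108.
52^54 mod 109 = 108

108


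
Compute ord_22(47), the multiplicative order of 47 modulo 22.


We want ord_22(47), the smallest k >= 1 with 47^k = 1 mod 22.
n = 22 = 2 * 11, phi(22) = 10; the order divides phi(n).
Divisors of 10: 1, 2, 5, 10
Repeated squaring mod 22: 47^1 = 3, 47^2 = 9, 47^4 = 15, 47^8 = 5
Test divisors in increasing order:
  k=1: 47^1 = 3 mod 22
  k=2: 47^2 = 9 mod 22
  k=5: 47^5 = 15 * 3 = 1 mod 22  <- first divisor giving 1
Order = 5

5


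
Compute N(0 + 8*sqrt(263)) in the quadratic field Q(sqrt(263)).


N(a + b*sqrt(d)) = a^2 - d*b^2
= (0)^2 - (263)*(8)^2
= 0 - 16832
= -16832

-16832


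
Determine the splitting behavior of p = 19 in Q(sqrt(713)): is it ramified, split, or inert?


K = Q(sqrt(713)). Since d mod 4 = 1, disc(K) = 713.
Check p | disc: 713 mod 19 = 10.
p does not divide disc. Compute Legendre symbol (d/p):
10^((19-1)/2) mod 19 = -1
(d/p) = -1, so p is inert: (p) stays prime with e=1, f=2, g=1.
Therefore p is inert.

inert


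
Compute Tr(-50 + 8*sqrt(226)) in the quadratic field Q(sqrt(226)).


Tr(a + b*sqrt(d)) = (a + b*sqrt(d)) + (a - b*sqrt(d)) = 2a
= 2 * (-50)
= -100

-100


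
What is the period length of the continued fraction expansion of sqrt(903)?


Run the CF algorithm for sqrt(903).
a_0 = floor(sqrt(903)) = 30; set m_0=0, q_0=1.
Recurrence: m' = q*a - m,  q' = (d - m'^2)/q,  a' = floor((a_0 + m')/q').
  step 1: m=30, q=3, a=20
  step 2: m=30, q=1, a=60
a_2 = 2*a_0 = 60, so the period closes here.
sqrt(903) = [30; 20, 60]
Period length = 2

2


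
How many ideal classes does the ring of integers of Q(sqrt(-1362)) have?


K = Q(sqrt(-1362)). d mod 4 = 2, so D = disc(K) = 4d = -5448
h(K) equals the number of primitive reduced positive-definite forms (a, b, c) = a*x^2 + b*x*y + c*y^2 with b^2 - 4ac = D,
where reduced means |b| <= a <= c, with b >= 0 whenever |b| = a or a = c, and primitive means gcd(a, b, c) = 1.
Reduced forces 3a^2 <= |D| = 5448, so 1 <= a <= 42; b must have the parity of D, and c = (b^2 - D)/(4a) must be an integer >= a.
Enumerate a = 1..42, b in [-a, a]:
  a=1: (1, 0, 1362)  [1]
  a=2: (2, 0, 681)  [1]
  a=3: (3, 0, 454)  [1]
  a=4..5: none
  a=6: (6, 0, 227)  [1]
  a=7..12: none
  a=13: (13, -8, 106), (13, 8, 106)  [2]
  a=14..16: none
  a=17: (17, -14, 83), (17, 14, 83)  [2]
  a=18: none
  a=19: (19, -10, 73), (19, 10, 73)  [2]
  a=20..22: none
  a=23: (23, -16, 62), (23, 16, 62)  [2]
  a=24..25: none
  a=26: (26, -8, 53), (26, 8, 53)  [2]
  a=27..28: none
  a=29: (29, -2, 47), (29, 2, 47)  [2]
  a=30: none
  a=31: (31, -16, 46), (31, 16, 46)  [2]
  a=32..33: none
  a=34: (34, -20, 43), (34, 20, 43)  [2]
  a=35..36: none
  a=37: (37, -18, 39), (37, 18, 39)  [2]
  a=38: (38, -28, 41), (38, 28, 41)  [2]
  a=39..42: none
Total reduced forms: 1 + 1 + 1 + 1 + 2 + 2 + 2 + 2 + 2 + 2 + 2 + 2 + 2 + 2 = 24
h = 24

24


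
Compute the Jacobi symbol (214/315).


Compute (214/315) via quadratic reciprocity:
  pull out 2: (2/315) = -1  (since 315 mod 8 = 3)
  reciprocity: (107/315) -> -(315/107)
  reduce: (101/107)
  reciprocity: (101/107) -> +(107/101)
  reduce: (6/101)
  pull out 2: (2/101) = -1  (since 101 mod 8 = 5)
  reciprocity: (3/101) -> +(101/3)
  reduce: (2/3)
  pull out 2: (2/3) = -1  (since 3 mod 8 = 3)
  (1/3) = 1
Product of signs = 1

1


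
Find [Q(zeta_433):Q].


The degree equals Euler's totient phi(433).
433 = 433
phi(433) = 432

432


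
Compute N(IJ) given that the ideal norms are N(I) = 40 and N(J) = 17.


N(IJ) = N(I) * N(J)
= 40 * 17
= 680

680


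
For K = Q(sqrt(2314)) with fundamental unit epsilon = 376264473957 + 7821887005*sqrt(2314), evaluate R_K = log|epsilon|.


epsilon = 376264473957 + 7821887005*sqrt(2314)
= 7.5253e+11
R = ln(7.5253e+11)
= 27.3467

27.3467


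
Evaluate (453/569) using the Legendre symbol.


p = 569 is prime, so compute (453/569) with the reciprocity algorithm (Jacobi-symbol steps: pull out 2s via (2/n), flip via reciprocity, reduce):
  reciprocity: (453/569) -> +(569/453)
  reduce: (116/453)
  pull out 2: (2/453) = -1  (since 453 mod 8 = 5)
  pull out 2: (2/453) = -1  (since 453 mod 8 = 5)
  reciprocity: (29/453) -> +(453/29)
  reduce: (18/29)
  pull out 2: (2/29) = -1  (since 29 mod 8 = 5)
  reciprocity: (9/29) -> +(29/9)
  reduce: (2/9)
  pull out 2: (2/9) = +1  (since 9 mod 8 = 1)
  (1/9) = 1
Product of signs = -1
(453/569) = -1

-1


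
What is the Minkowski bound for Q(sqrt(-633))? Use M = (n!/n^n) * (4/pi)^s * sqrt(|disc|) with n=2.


d = -633, d mod 4 = 3, so disc(K) = 4d = -2532; |disc(K)| = 2532
Imaginary quadratic field, so n = 2, s = r2 = 1, r1 = 0
M = (n!/n^n) * (4/pi)^s * sqrt(|disc(K)|) = (2!/2^2) * (4/pi)^1 * sqrt(2532)
= 0.5 * 1.273240 * 50.318983
= 32.0341

32.0341


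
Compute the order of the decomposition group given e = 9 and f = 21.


|D_P| = e * f
= 9 * 21
= 189

189


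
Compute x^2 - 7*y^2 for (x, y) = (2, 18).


x^2 - d*y^2
= 2^2 - 7*18^2
= 4 - 2268
= -2264

-2264


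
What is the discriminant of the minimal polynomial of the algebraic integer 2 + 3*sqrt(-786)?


The element 2 + 3*sqrt(-786) has minimal polynomial:
x^2 - 4*x + 7078
Discriminant = (-4)^2 - 4*(7078)
= 16 - 28312
= -28296

-28296


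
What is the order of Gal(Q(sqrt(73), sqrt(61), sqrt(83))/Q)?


The 3 square roots of distinct primes are multiplicatively independent over Q,
so [K:Q] = 2^3 and Gal(K/Q) is isomorphic to (Z/2Z)^3.
|Gal| = 2^3 = 8

8


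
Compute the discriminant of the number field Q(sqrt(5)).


For K = Q(sqrt(d)) with d squarefree: disc(K) = d if d = 1 mod 4, and disc(K) = 4d if d = 2 or 3 mod 4.
Here d = 5, and d mod 4 = 1.
d = 1 mod 4 (O_K = Z[(1+sqrt(d))/2]), so disc(K) = d = 5

5
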